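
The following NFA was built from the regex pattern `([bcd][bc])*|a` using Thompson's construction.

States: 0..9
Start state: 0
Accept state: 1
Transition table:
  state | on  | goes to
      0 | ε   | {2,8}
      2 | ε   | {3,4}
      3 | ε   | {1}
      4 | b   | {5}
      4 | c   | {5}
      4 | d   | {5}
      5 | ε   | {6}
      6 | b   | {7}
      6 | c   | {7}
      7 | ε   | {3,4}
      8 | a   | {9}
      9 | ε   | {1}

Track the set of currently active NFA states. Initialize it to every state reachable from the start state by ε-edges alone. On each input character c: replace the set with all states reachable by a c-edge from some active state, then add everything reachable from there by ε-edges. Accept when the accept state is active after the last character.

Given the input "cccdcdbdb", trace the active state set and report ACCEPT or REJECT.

Answer: REJECT

Derivation:
start: ε-closure({0}) = {0,1,2,3,4,8}
'c' @ 1: {5,6}
'c' @ 2: {1,3,4,7}  [accepting]
'c' @ 3: {5,6}
'd' @ 4: {}  — dead — no transitions
rest 'cdbdb' ignored (set empty)
final: {}; accept 1 not in set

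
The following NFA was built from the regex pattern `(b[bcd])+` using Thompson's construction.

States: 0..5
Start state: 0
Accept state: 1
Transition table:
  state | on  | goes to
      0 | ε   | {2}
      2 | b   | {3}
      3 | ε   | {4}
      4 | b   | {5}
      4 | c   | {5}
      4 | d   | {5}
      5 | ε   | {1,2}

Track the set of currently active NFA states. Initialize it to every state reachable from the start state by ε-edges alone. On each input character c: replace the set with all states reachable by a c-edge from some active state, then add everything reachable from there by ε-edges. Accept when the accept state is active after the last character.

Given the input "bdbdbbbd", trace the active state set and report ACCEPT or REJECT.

S₀ = ε-closure({0}) = {0,2}
'b' @ 1: {3,4}
'd' @ 2: {1,2,5}  ✓accept
'b' @ 3: {3,4}
'd' @ 4: {1,2,5}  ✓accept
'b' @ 5: {3,4}
'b' @ 6: {1,2,5}  ✓accept
'b' @ 7: {3,4}
'd' @ 8: {1,2,5}  ✓accept
end set {1,2,5} — state 1 in

Answer: ACCEPT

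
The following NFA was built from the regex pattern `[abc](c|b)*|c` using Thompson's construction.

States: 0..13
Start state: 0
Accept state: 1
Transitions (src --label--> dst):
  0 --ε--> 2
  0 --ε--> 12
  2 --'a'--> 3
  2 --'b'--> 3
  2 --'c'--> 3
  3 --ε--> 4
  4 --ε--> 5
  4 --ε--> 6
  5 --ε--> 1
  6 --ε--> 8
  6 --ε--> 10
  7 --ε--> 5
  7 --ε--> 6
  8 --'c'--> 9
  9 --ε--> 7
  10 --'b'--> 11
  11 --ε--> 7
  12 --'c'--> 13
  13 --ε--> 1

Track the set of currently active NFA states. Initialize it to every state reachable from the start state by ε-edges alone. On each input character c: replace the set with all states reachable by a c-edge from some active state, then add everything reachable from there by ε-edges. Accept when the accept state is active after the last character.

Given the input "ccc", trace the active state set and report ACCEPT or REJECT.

S₀ = ε-closure({0}) = {0,2,12}
'c' @ 1: {1,3,4,5,6,8,10,13}  ✓accept
'c' @ 2: {1,5,6,7,8,9,10}  ✓accept
'c' @ 3: {1,5,6,7,8,9,10}  ✓accept
end set {1,5,6,7,8,9,10} — state 1 in

Answer: ACCEPT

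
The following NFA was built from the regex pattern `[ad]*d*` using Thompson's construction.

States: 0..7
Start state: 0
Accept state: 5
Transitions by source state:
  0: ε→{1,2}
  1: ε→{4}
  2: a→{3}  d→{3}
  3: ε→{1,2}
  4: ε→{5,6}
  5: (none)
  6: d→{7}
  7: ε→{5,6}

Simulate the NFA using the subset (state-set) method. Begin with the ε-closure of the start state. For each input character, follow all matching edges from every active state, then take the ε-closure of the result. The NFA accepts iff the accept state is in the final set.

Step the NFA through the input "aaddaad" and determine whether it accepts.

Answer: ACCEPT

Trace:
start: ε-closure({0}) = {0,1,2,4,5,6}
'a' @ 1: {1,2,3,4,5,6}  [accepting]
'a' @ 2: {1,2,3,4,5,6}  [accepting]
'd' @ 3: {1,2,3,4,5,6,7}  [accepting]
'd' @ 4: {1,2,3,4,5,6,7}  [accepting]
'a' @ 5: {1,2,3,4,5,6}  [accepting]
'a' @ 6: {1,2,3,4,5,6}  [accepting]
'd' @ 7: {1,2,3,4,5,6,7}  [accepting]
final: {1,2,3,4,5,6,7}; accept 5 in set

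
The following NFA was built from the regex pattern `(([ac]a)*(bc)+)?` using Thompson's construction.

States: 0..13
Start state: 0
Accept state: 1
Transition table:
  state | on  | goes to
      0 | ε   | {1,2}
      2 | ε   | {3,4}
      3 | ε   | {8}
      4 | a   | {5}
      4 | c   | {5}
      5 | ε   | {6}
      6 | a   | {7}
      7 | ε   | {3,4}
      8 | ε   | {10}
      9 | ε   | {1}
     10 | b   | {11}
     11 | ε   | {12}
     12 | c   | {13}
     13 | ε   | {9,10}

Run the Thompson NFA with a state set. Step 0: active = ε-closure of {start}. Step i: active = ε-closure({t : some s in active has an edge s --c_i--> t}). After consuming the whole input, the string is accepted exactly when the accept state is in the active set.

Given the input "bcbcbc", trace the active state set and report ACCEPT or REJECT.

start: ε-closure({0}) = {0,1,2,3,4,8,10}
'b' @ 1: {11,12}
'c' @ 2: {1,9,10,13}  (accept∈set)
'b' @ 3: {11,12}
'c' @ 4: {1,9,10,13}  (accept∈set)
'b' @ 5: {11,12}
'c' @ 6: {1,9,10,13}  (accept∈set)
end set {1,9,10,13} — state 1 in

Answer: ACCEPT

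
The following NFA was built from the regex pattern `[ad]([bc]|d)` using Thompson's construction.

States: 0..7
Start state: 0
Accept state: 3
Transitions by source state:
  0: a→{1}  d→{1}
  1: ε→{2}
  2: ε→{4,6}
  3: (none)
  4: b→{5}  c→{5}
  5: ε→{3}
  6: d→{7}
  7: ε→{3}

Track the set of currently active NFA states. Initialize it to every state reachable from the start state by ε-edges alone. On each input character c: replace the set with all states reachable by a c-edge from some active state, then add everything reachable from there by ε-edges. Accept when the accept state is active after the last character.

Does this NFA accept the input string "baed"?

initial (ε-close {0}): {0}
'b' @ 1: {}  — no active states
rest 'aed' ignored (set empty)
final: {}; accept 3 not in set

Answer: REJECT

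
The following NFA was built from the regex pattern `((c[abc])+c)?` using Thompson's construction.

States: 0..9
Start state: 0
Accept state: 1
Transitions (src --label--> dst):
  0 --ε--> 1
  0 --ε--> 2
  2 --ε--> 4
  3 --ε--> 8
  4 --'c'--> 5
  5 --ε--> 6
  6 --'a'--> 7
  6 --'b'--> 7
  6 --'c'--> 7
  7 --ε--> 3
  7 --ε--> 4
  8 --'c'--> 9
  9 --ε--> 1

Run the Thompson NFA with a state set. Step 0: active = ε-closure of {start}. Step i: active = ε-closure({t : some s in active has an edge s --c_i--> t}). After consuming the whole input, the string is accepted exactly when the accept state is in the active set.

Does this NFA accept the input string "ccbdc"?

initial (ε-close {0}): {0,1,2,4}
'c' @ 1: {5,6}
'c' @ 2: {3,4,7,8}
'b' @ 3: {}  — no active states
rest 'dc' ignored (set empty)
end set {} — state 1 not in

Answer: REJECT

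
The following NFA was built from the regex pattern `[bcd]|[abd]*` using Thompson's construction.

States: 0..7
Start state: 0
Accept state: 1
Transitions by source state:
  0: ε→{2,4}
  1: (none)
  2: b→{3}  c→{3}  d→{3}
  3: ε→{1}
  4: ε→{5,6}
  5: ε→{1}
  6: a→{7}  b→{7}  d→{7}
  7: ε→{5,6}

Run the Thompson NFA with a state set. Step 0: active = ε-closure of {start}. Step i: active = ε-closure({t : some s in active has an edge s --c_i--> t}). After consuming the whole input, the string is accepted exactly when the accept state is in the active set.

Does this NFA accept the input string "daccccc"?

initial (ε-close {0}): {0,1,2,4,5,6}
'd' @ 1: {1,3,5,6,7}  ✓accept
'a' @ 2: {1,5,6,7}  ✓accept
'c' @ 3: {}  — no active states
rest 'cccc' ignored (set empty)
final: {}; accept 1 not in set

Answer: REJECT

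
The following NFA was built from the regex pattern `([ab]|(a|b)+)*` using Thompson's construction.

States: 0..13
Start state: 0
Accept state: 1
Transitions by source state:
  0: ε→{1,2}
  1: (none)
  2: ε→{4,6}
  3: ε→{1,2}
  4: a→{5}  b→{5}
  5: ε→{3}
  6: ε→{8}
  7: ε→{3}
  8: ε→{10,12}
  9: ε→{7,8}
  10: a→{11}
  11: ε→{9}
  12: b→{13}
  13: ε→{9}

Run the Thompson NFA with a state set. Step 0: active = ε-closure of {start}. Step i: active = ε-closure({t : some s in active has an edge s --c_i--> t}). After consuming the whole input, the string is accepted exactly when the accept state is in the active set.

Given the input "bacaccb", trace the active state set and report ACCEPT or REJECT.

Answer: REJECT

Derivation:
S₀ = ε-closure({0}) = {0,1,2,4,6,8,10,12}
'b' @ 1: {1,2,3,4,5,6,7,8,9,10,12,13}  [accepting]
'a' @ 2: {1,2,3,4,5,6,7,8,9,10,11,12}  [accepting]
'c' @ 3: {}  — no active states
rest 'accb' ignored (set empty)
after full input: {}  (accept=1 not in)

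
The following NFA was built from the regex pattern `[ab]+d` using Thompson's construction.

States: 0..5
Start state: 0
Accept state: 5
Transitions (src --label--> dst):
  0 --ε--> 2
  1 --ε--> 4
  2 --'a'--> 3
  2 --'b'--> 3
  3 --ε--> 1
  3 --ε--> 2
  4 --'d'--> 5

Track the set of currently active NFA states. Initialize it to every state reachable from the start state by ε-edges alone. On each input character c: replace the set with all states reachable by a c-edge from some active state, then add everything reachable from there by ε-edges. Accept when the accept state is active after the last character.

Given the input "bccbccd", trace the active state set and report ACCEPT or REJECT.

Answer: REJECT

Trace:
initial (ε-close {0}): {0,2}
'b' @ 1: {1,2,3,4}
'c' @ 2: {}  — no active states
rest 'cbccd' ignored (set empty)
after full input: {}  (accept=5 not in)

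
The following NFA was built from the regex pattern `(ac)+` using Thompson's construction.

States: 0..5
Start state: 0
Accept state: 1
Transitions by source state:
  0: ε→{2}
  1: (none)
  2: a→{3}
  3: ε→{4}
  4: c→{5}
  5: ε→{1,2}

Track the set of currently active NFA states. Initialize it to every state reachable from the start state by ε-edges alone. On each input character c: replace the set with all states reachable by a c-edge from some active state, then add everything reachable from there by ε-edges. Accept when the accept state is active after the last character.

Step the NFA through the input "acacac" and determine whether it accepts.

Answer: ACCEPT

Steps:
initial (ε-close {0}): {0,2}
'a' @ 1: {3,4}
'c' @ 2: {1,2,5}  [accepting]
'a' @ 3: {3,4}
'c' @ 4: {1,2,5}  [accepting]
'a' @ 5: {3,4}
'c' @ 6: {1,2,5}  [accepting]
end set {1,2,5} — state 1 in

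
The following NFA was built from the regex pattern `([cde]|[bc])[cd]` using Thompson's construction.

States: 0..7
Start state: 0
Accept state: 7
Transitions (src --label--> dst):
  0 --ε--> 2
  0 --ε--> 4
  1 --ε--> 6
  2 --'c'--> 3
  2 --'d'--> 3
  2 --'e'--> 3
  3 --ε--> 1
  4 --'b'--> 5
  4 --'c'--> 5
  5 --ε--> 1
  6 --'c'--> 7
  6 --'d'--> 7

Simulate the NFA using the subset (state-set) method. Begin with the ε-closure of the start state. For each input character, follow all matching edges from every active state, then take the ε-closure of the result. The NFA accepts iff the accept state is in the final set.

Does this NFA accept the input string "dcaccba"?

Answer: REJECT

Derivation:
start: ε-closure({0}) = {0,2,4}
'd' @ 1: {1,3,6}
'c' @ 2: {7}  (accept∈set)
'a' @ 3: {}  — dead — no transitions
rest 'ccba' ignored (set empty)
after full input: {}  (accept=7 not in)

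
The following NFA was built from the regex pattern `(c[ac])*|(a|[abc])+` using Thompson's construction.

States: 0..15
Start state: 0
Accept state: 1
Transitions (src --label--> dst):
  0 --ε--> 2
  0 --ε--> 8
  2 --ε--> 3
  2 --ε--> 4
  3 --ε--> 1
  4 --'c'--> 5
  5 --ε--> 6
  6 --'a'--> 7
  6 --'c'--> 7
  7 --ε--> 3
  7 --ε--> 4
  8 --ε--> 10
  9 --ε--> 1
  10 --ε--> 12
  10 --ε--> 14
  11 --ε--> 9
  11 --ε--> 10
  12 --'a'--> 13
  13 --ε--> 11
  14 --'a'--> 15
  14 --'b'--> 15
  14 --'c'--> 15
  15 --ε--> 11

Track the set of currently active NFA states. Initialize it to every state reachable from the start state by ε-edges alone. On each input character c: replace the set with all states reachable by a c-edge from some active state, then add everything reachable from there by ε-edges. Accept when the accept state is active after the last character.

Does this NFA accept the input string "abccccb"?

Answer: ACCEPT

Steps:
start: ε-closure({0}) = {0,1,2,3,4,8,10,12,14}
'a' @ 1: {1,9,10,11,12,13,14,15}  ✓accept
'b' @ 2: {1,9,10,11,12,14,15}  ✓accept
'c' @ 3: {1,9,10,11,12,14,15}  ✓accept
'c' @ 4: {1,9,10,11,12,14,15}  ✓accept
'c' @ 5: {1,9,10,11,12,14,15}  ✓accept
'c' @ 6: {1,9,10,11,12,14,15}  ✓accept
'b' @ 7: {1,9,10,11,12,14,15}  ✓accept
final: {1,9,10,11,12,14,15}; accept 1 in set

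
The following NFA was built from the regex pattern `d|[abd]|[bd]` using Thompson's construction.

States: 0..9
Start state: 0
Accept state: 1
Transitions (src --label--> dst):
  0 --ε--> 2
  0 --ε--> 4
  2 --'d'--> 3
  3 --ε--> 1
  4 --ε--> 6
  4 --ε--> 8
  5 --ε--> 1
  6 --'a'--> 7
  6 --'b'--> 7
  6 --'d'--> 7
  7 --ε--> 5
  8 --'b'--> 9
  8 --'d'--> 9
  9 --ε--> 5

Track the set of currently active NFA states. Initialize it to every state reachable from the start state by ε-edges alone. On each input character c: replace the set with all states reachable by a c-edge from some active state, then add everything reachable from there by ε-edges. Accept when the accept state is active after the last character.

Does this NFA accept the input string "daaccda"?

Answer: REJECT

Derivation:
start: ε-closure({0}) = {0,2,4,6,8}
'd' @ 1: {1,3,5,7,9}  [accepting]
'a' @ 2: {}  — dead — no transitions
rest 'accda' ignored (set empty)
end set {} — state 1 not in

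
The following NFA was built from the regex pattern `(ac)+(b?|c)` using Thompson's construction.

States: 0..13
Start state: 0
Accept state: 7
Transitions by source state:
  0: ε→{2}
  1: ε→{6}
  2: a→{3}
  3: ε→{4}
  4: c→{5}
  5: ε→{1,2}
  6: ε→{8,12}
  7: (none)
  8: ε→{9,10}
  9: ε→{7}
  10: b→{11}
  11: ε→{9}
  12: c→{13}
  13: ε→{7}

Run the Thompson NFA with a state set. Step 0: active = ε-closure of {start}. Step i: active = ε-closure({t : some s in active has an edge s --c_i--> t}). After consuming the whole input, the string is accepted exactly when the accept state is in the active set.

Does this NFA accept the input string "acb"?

Answer: ACCEPT

Steps:
S₀ = ε-closure({0}) = {0,2}
'a' @ 1: {3,4}
'c' @ 2: {1,2,5,6,7,8,9,10,12}  (accept∈set)
'b' @ 3: {7,9,11}  (accept∈set)
after full input: {7,9,11}  (accept=7 in)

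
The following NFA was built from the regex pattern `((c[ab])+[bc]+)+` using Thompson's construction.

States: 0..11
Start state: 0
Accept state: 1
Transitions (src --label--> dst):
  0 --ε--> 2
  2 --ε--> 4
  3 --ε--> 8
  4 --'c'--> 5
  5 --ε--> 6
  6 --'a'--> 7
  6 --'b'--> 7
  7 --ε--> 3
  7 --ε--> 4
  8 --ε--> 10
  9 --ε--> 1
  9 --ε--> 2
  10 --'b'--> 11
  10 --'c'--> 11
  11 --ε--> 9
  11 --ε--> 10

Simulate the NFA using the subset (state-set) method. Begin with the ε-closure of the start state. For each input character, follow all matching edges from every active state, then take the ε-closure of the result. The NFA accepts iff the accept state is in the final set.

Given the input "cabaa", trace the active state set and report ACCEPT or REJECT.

Answer: REJECT

Steps:
start: ε-closure({0}) = {0,2,4}
'c' @ 1: {5,6}
'a' @ 2: {3,4,7,8,10}
'b' @ 3: {1,2,4,9,10,11}  [accepting]
'a' @ 4: {}  — no active states
rest 'a' ignored (set empty)
end set {} — state 1 not in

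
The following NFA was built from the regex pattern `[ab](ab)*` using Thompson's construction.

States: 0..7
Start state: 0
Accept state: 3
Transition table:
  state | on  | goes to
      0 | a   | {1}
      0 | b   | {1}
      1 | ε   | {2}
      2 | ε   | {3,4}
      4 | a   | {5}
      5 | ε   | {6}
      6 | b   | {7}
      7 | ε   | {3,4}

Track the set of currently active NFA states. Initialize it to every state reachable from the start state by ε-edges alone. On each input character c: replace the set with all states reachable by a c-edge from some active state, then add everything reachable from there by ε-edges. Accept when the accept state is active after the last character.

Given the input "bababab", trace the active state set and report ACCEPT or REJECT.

Answer: ACCEPT

Trace:
start: ε-closure({0}) = {0}
'b' @ 1: {1,2,3,4}  (accept∈set)
'a' @ 2: {5,6}
'b' @ 3: {3,4,7}  (accept∈set)
'a' @ 4: {5,6}
'b' @ 5: {3,4,7}  (accept∈set)
'a' @ 6: {5,6}
'b' @ 7: {3,4,7}  (accept∈set)
end set {3,4,7} — state 3 in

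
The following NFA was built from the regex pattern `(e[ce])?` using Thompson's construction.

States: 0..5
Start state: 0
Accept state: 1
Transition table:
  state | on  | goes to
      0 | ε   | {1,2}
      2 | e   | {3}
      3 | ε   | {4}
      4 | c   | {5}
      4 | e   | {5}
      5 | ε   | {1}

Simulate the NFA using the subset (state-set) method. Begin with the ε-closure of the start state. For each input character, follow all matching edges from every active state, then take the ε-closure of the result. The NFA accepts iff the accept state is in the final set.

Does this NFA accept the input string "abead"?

Answer: REJECT

Steps:
start: ε-closure({0}) = {0,1,2}
'a' @ 1: {}  — dead — no transitions
rest 'bead' ignored (set empty)
final: {}; accept 1 not in set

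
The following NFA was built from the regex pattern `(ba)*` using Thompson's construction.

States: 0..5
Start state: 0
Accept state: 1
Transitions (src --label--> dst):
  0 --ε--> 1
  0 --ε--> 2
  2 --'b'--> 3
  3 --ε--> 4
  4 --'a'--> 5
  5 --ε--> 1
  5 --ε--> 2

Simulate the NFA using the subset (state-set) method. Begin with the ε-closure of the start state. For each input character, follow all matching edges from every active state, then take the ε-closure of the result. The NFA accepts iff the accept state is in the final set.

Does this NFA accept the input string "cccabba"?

start: ε-closure({0}) = {0,1,2}
'c' @ 1: {}  — dead — no transitions
rest 'ccabba' ignored (set empty)
end set {} — state 1 not in

Answer: REJECT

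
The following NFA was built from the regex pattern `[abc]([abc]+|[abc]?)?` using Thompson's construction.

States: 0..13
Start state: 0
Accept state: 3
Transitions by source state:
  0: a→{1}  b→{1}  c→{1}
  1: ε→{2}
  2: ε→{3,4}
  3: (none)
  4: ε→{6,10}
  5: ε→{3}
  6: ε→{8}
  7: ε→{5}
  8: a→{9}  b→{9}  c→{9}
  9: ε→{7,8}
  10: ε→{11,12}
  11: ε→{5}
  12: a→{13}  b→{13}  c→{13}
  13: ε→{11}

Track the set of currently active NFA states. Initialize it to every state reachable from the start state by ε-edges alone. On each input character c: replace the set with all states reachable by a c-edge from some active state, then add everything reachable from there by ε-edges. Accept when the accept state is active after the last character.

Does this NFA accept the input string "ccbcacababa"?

start: ε-closure({0}) = {0}
'c' @ 1: {1,2,3,4,5,6,8,10,11,12}  ✓accept
'c' @ 2: {3,5,7,8,9,11,13}  ✓accept
'b' @ 3: {3,5,7,8,9}  ✓accept
'c' @ 4: {3,5,7,8,9}  ✓accept
'a' @ 5: {3,5,7,8,9}  ✓accept
'c' @ 6: {3,5,7,8,9}  ✓accept
'a' @ 7: {3,5,7,8,9}  ✓accept
'b' @ 8: {3,5,7,8,9}  ✓accept
'a' @ 9: {3,5,7,8,9}  ✓accept
'b' @ 10: {3,5,7,8,9}  ✓accept
'a' @ 11: {3,5,7,8,9}  ✓accept
after full input: {3,5,7,8,9}  (accept=3 in)

Answer: ACCEPT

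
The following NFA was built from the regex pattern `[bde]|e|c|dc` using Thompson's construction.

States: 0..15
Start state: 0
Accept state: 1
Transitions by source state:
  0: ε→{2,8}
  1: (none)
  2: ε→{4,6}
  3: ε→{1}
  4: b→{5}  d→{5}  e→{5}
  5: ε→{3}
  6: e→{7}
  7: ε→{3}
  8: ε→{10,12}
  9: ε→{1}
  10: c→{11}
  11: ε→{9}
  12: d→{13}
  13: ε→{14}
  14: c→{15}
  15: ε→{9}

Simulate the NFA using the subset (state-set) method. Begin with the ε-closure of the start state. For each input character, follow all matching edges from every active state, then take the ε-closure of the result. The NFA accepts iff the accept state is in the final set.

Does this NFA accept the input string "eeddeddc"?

Answer: REJECT

Steps:
S₀ = ε-closure({0}) = {0,2,4,6,8,10,12}
'e' @ 1: {1,3,5,7}  [accepting]
'e' @ 2: {}  — dead — no transitions
rest 'ddeddc' ignored (set empty)
end set {} — state 1 not in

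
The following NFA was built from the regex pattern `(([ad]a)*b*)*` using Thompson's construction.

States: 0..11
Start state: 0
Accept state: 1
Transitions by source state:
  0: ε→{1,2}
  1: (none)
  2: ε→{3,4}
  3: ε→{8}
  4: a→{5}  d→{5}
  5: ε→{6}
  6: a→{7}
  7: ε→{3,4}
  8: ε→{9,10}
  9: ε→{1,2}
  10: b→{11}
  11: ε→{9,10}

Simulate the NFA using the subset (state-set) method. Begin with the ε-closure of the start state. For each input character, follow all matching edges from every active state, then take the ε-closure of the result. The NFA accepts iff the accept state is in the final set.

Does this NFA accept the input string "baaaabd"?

Answer: REJECT

Derivation:
start: ε-closure({0}) = {0,1,2,3,4,8,9,10}
'b' @ 1: {1,2,3,4,8,9,10,11}  [accepting]
'a' @ 2: {5,6}
'a' @ 3: {1,2,3,4,7,8,9,10}  [accepting]
'a' @ 4: {5,6}
'a' @ 5: {1,2,3,4,7,8,9,10}  [accepting]
'b' @ 6: {1,2,3,4,8,9,10,11}  [accepting]
'd' @ 7: {5,6}
final: {5,6}; accept 1 not in set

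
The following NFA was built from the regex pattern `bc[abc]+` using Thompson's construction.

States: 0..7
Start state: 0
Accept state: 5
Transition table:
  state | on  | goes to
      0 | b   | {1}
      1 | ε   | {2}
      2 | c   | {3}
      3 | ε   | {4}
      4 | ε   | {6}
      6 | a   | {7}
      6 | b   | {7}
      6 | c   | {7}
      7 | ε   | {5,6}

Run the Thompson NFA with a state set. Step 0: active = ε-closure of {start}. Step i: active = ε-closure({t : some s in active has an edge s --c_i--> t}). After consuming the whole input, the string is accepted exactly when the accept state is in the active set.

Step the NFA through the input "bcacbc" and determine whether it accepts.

Answer: ACCEPT

Trace:
initial (ε-close {0}): {0}
'b' @ 1: {1,2}
'c' @ 2: {3,4,6}
'a' @ 3: {5,6,7}  ✓accept
'c' @ 4: {5,6,7}  ✓accept
'b' @ 5: {5,6,7}  ✓accept
'c' @ 6: {5,6,7}  ✓accept
end set {5,6,7} — state 5 in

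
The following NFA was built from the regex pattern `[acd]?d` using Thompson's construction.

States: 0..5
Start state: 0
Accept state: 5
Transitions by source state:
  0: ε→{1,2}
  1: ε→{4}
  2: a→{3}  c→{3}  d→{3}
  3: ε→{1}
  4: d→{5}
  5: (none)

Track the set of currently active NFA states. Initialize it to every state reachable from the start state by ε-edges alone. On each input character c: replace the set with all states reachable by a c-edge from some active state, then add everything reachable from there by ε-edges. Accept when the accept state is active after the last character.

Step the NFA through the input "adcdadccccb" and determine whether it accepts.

initial (ε-close {0}): {0,1,2,4}
'a' @ 1: {1,3,4}
'd' @ 2: {5}  ✓accept
'c' @ 3: {}  — no active states
rest 'dadccccb' ignored (set empty)
after full input: {}  (accept=5 not in)

Answer: REJECT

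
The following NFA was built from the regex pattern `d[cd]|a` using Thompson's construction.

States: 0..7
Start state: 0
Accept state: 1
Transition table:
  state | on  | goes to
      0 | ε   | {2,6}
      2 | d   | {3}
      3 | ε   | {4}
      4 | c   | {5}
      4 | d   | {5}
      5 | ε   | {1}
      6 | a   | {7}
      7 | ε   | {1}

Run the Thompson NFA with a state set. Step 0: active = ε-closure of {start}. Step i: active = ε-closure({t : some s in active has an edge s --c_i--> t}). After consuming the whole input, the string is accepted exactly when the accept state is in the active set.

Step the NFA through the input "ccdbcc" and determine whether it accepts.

initial (ε-close {0}): {0,2,6}
'c' @ 1: {}  — state set empty
rest 'cdbcc' ignored (set empty)
end set {} — state 1 not in

Answer: REJECT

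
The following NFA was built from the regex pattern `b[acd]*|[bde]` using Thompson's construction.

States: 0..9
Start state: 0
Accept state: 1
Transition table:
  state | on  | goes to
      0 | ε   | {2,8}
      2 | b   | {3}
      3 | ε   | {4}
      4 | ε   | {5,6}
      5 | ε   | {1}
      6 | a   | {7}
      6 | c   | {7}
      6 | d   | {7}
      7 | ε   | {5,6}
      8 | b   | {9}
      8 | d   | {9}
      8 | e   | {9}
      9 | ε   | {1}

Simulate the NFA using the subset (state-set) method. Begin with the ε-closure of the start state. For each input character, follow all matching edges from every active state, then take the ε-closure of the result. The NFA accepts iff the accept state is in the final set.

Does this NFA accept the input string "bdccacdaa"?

Answer: ACCEPT

Derivation:
start: ε-closure({0}) = {0,2,8}
'b' @ 1: {1,3,4,5,6,9}  ✓accept
'd' @ 2: {1,5,6,7}  ✓accept
'c' @ 3: {1,5,6,7}  ✓accept
'c' @ 4: {1,5,6,7}  ✓accept
'a' @ 5: {1,5,6,7}  ✓accept
'c' @ 6: {1,5,6,7}  ✓accept
'd' @ 7: {1,5,6,7}  ✓accept
'a' @ 8: {1,5,6,7}  ✓accept
'a' @ 9: {1,5,6,7}  ✓accept
final: {1,5,6,7}; accept 1 in set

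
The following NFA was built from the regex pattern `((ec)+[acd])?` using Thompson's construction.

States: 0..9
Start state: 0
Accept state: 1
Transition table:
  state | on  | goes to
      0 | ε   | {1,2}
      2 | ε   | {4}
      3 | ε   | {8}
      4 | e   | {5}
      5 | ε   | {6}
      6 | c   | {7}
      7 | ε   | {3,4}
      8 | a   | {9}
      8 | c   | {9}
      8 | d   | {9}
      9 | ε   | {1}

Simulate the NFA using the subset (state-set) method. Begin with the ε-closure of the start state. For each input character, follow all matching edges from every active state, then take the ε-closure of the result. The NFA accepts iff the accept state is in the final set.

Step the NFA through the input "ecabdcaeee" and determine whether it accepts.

Answer: REJECT

Trace:
start: ε-closure({0}) = {0,1,2,4}
'e' @ 1: {5,6}
'c' @ 2: {3,4,7,8}
'a' @ 3: {1,9}  (accept∈set)
'b' @ 4: {}  — no active states
rest 'dcaeee' ignored (set empty)
final: {}; accept 1 not in set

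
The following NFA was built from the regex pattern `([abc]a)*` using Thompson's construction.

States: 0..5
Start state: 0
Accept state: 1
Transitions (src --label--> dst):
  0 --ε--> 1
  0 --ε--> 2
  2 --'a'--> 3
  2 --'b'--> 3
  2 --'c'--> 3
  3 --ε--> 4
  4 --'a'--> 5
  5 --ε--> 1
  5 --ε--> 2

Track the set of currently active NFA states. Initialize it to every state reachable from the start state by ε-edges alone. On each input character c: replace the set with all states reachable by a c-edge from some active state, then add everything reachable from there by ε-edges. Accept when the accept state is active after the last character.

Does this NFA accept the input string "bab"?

Answer: REJECT

Trace:
initial (ε-close {0}): {0,1,2}
'b' @ 1: {3,4}
'a' @ 2: {1,2,5}  (accept∈set)
'b' @ 3: {3,4}
end set {3,4} — state 1 not in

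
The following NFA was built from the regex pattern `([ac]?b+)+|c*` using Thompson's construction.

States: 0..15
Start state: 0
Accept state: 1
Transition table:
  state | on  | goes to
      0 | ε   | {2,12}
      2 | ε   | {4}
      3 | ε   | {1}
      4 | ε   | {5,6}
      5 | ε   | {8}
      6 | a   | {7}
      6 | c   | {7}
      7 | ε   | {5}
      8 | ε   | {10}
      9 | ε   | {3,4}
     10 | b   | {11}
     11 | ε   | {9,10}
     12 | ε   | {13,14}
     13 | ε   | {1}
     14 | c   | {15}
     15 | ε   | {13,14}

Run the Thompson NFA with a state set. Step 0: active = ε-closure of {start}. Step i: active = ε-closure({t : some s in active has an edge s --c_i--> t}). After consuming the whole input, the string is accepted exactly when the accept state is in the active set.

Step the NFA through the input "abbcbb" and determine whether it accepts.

S₀ = ε-closure({0}) = {0,1,2,4,5,6,8,10,12,13,14}
'a' @ 1: {5,7,8,10}
'b' @ 2: {1,3,4,5,6,8,9,10,11}  ✓accept
'b' @ 3: {1,3,4,5,6,8,9,10,11}  ✓accept
'c' @ 4: {5,7,8,10}
'b' @ 5: {1,3,4,5,6,8,9,10,11}  ✓accept
'b' @ 6: {1,3,4,5,6,8,9,10,11}  ✓accept
final: {1,3,4,5,6,8,9,10,11}; accept 1 in set

Answer: ACCEPT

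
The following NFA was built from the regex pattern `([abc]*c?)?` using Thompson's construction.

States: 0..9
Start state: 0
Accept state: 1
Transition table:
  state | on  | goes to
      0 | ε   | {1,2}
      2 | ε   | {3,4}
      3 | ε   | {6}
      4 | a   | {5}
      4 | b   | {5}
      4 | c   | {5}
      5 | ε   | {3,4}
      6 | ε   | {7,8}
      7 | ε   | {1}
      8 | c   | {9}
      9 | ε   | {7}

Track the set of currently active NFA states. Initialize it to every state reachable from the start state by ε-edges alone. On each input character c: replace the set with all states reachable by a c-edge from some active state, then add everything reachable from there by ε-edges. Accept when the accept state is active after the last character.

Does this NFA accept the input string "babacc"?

initial (ε-close {0}): {0,1,2,3,4,6,7,8}
'b' @ 1: {1,3,4,5,6,7,8}  (accept∈set)
'a' @ 2: {1,3,4,5,6,7,8}  (accept∈set)
'b' @ 3: {1,3,4,5,6,7,8}  (accept∈set)
'a' @ 4: {1,3,4,5,6,7,8}  (accept∈set)
'c' @ 5: {1,3,4,5,6,7,8,9}  (accept∈set)
'c' @ 6: {1,3,4,5,6,7,8,9}  (accept∈set)
final: {1,3,4,5,6,7,8,9}; accept 1 in set

Answer: ACCEPT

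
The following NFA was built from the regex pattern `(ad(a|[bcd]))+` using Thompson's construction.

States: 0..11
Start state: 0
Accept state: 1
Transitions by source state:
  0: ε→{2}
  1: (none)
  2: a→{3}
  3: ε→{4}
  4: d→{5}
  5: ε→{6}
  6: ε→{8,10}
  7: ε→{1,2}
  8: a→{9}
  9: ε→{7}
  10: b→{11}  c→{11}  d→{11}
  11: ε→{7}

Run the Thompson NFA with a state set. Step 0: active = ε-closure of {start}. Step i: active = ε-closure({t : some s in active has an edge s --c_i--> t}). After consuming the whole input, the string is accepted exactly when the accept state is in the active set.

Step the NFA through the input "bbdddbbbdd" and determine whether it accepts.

Answer: REJECT

Trace:
start: ε-closure({0}) = {0,2}
'b' @ 1: {}  — dead — no transitions
rest 'bdddbbbdd' ignored (set empty)
final: {}; accept 1 not in set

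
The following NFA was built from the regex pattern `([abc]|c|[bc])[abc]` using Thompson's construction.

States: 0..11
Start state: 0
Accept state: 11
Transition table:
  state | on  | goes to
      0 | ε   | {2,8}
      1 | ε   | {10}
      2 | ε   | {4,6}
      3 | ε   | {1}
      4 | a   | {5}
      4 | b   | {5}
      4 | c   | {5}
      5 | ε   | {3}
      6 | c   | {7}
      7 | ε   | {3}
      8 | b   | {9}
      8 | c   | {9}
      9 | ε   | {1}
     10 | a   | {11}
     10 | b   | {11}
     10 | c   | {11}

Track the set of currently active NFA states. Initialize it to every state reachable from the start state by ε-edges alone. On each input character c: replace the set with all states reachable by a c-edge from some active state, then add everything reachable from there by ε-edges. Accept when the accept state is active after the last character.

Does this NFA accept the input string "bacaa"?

Answer: REJECT

Trace:
S₀ = ε-closure({0}) = {0,2,4,6,8}
'b' @ 1: {1,3,5,9,10}
'a' @ 2: {11}  (accept∈set)
'c' @ 3: {}  — no active states
rest 'aa' ignored (set empty)
end set {} — state 11 not in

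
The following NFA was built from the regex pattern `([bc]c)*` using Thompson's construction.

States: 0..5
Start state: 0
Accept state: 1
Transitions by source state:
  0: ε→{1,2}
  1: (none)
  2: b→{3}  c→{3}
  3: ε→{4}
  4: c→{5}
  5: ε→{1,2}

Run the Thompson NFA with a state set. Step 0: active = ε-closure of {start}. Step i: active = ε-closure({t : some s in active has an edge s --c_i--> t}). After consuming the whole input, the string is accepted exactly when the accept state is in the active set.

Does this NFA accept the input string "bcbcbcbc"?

Answer: ACCEPT

Trace:
start: ε-closure({0}) = {0,1,2}
'b' @ 1: {3,4}
'c' @ 2: {1,2,5}  [accepting]
'b' @ 3: {3,4}
'c' @ 4: {1,2,5}  [accepting]
'b' @ 5: {3,4}
'c' @ 6: {1,2,5}  [accepting]
'b' @ 7: {3,4}
'c' @ 8: {1,2,5}  [accepting]
after full input: {1,2,5}  (accept=1 in)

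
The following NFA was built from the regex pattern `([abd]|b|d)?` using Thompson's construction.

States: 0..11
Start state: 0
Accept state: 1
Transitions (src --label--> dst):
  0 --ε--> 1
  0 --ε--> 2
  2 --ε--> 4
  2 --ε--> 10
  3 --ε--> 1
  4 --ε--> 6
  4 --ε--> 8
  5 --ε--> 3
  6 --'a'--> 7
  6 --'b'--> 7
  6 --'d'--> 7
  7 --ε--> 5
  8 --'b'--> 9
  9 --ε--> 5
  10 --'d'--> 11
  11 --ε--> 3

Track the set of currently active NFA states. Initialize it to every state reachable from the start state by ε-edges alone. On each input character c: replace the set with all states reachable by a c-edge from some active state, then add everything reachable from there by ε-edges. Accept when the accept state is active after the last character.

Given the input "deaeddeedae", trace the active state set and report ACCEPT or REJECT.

start: ε-closure({0}) = {0,1,2,4,6,8,10}
'd' @ 1: {1,3,5,7,11}  [accepting]
'e' @ 2: {}  — no active states
rest 'aeddeedae' ignored (set empty)
final: {}; accept 1 not in set

Answer: REJECT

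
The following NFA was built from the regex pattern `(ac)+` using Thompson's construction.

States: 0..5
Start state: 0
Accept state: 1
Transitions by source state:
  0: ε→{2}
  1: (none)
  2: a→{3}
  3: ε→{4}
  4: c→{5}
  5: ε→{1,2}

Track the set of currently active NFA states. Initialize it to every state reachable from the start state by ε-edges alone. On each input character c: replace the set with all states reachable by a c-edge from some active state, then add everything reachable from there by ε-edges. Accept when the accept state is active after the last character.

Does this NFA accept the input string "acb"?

Answer: REJECT

Derivation:
S₀ = ε-closure({0}) = {0,2}
'a' @ 1: {3,4}
'c' @ 2: {1,2,5}  ✓accept
'b' @ 3: {}  — state set empty
end set {} — state 1 not in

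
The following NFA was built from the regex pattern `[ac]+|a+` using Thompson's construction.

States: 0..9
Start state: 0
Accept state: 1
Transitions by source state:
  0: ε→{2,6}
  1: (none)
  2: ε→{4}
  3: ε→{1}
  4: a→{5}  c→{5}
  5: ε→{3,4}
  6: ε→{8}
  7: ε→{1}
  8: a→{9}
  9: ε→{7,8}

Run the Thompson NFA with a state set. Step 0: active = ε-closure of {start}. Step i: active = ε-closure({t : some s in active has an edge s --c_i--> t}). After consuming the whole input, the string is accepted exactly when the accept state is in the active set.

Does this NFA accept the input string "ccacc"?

start: ε-closure({0}) = {0,2,4,6,8}
'c' @ 1: {1,3,4,5}  (accept∈set)
'c' @ 2: {1,3,4,5}  (accept∈set)
'a' @ 3: {1,3,4,5}  (accept∈set)
'c' @ 4: {1,3,4,5}  (accept∈set)
'c' @ 5: {1,3,4,5}  (accept∈set)
end set {1,3,4,5} — state 1 in

Answer: ACCEPT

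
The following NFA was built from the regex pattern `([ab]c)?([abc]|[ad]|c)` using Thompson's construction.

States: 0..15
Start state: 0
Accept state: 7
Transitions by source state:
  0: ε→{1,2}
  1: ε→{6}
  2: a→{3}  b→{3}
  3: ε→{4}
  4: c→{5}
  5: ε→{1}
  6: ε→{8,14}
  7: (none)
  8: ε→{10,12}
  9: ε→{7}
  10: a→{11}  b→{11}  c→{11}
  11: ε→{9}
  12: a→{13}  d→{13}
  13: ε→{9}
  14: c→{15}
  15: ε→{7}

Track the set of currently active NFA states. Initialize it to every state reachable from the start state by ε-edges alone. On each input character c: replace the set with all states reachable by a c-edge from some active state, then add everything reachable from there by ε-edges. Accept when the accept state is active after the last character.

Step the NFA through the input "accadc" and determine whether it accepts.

Answer: REJECT

Steps:
S₀ = ε-closure({0}) = {0,1,2,6,8,10,12,14}
'a' @ 1: {3,4,7,9,11,13}  ✓accept
'c' @ 2: {1,5,6,8,10,12,14}
'c' @ 3: {7,9,11,15}  ✓accept
'a' @ 4: {}  — no active states
rest 'dc' ignored (set empty)
after full input: {}  (accept=7 not in)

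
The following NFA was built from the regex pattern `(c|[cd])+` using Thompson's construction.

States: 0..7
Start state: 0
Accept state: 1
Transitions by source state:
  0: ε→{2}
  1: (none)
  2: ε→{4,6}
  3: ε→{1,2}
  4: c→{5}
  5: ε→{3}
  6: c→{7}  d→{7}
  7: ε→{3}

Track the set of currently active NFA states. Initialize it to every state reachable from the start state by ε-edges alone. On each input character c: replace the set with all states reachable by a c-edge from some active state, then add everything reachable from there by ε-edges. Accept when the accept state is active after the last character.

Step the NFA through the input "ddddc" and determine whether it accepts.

Answer: ACCEPT

Trace:
initial (ε-close {0}): {0,2,4,6}
'd' @ 1: {1,2,3,4,6,7}  [accepting]
'd' @ 2: {1,2,3,4,6,7}  [accepting]
'd' @ 3: {1,2,3,4,6,7}  [accepting]
'd' @ 4: {1,2,3,4,6,7}  [accepting]
'c' @ 5: {1,2,3,4,5,6,7}  [accepting]
final: {1,2,3,4,5,6,7}; accept 1 in set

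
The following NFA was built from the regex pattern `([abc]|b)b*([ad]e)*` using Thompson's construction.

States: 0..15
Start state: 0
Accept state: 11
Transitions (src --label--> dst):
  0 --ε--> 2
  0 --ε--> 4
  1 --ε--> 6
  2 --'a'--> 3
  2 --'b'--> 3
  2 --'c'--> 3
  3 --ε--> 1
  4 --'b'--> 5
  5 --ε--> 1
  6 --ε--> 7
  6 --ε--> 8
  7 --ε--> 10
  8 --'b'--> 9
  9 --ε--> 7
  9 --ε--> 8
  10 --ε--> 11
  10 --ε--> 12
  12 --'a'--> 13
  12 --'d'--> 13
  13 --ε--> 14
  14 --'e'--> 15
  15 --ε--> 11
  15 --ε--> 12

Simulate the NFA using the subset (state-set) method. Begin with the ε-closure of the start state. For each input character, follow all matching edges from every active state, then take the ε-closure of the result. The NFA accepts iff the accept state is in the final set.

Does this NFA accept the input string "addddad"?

initial (ε-close {0}): {0,2,4}
'a' @ 1: {1,3,6,7,8,10,11,12}  [accepting]
'd' @ 2: {13,14}
'd' @ 3: {}  — dead — no transitions
rest 'ddad' ignored (set empty)
final: {}; accept 11 not in set

Answer: REJECT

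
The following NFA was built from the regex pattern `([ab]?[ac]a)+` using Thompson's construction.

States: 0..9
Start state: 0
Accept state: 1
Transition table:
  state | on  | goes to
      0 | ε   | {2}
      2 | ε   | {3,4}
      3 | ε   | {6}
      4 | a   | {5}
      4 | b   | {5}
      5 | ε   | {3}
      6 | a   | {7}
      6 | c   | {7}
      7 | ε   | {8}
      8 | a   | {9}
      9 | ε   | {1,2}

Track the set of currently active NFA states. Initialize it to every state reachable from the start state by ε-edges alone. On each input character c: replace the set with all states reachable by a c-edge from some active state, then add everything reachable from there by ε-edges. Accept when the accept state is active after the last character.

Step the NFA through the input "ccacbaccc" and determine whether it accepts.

start: ε-closure({0}) = {0,2,3,4,6}
'c' @ 1: {7,8}
'c' @ 2: {}  — dead — no transitions
rest 'acbaccc' ignored (set empty)
final: {}; accept 1 not in set

Answer: REJECT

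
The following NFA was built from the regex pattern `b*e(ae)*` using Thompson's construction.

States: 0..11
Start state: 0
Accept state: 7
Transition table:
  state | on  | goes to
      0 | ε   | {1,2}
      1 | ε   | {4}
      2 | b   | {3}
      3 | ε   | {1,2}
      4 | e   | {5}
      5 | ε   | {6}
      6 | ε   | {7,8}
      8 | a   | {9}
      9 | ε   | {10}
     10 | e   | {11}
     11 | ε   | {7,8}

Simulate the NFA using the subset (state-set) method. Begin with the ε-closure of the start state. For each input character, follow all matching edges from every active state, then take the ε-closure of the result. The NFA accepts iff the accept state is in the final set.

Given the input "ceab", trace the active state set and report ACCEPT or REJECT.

S₀ = ε-closure({0}) = {0,1,2,4}
'c' @ 1: {}  — dead — no transitions
rest 'eab' ignored (set empty)
after full input: {}  (accept=7 not in)

Answer: REJECT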